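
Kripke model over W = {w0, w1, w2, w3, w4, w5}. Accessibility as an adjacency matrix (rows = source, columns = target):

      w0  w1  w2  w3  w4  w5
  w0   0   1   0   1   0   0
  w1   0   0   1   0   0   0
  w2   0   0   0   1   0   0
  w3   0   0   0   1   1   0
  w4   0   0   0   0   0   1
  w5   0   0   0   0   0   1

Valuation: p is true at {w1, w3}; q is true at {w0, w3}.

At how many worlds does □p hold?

2

w0: successors {w1, w3}; p there: w1:T, w3:T. ✓
w1: successors {w2}; p there: w2:F. ✗
w2: successors {w3}; p there: w3:T. ✓
w3: successors {w3, w4}; p there: w3:T, w4:F. ✗
w4: successors {w5}; p there: w5:F. ✗
w5: successors {w5}; p there: w5:F. ✗
Satisfying worlds: {w0, w2}.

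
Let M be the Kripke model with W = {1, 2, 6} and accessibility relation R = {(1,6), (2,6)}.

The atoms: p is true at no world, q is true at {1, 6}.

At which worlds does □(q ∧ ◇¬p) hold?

1: successors {6}; q ∧ ◇¬p there: 6:F. ✗
2: successors {6}; q ∧ ◇¬p there: 6:F. ✗
6: no successors, so □(q ∧ ◇¬p) holds vacuously. ✓

{6}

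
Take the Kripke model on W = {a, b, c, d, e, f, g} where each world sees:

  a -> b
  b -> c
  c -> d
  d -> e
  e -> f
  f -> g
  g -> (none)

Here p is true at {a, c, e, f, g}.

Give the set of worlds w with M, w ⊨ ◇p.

a: successors {b}; p there: b:F. ✗
b: successors {c}; p there: c:T. ✓
c: successors {d}; p there: d:F. ✗
d: successors {e}; p there: e:T. ✓
e: successors {f}; p there: f:T. ✓
f: successors {g}; p there: g:T. ✓
g: no successors, so ◇p fails. ✗

{b, d, e, f}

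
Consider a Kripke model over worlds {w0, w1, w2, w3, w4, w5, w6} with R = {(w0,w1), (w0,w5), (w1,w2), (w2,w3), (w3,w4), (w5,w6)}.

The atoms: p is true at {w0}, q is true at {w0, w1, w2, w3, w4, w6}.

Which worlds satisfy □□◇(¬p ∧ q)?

w0: successors {w1, w5}; □◇(¬p ∧ q) there: w1:T, w5:F. ✗
w1: successors {w2}; □◇(¬p ∧ q) there: w2:T. ✓
w2: successors {w3}; □◇(¬p ∧ q) there: w3:F. ✗
w3: successors {w4}; □◇(¬p ∧ q) there: w4:T. ✓
w4: no successors, so □□◇(¬p ∧ q) holds vacuously. ✓
w5: successors {w6}; □◇(¬p ∧ q) there: w6:T. ✓
w6: no successors, so □□◇(¬p ∧ q) holds vacuously. ✓

{w1, w3, w4, w5, w6}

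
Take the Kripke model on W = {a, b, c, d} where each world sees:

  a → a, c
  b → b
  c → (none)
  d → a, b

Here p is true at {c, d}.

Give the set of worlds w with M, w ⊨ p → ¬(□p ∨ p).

a: p is F, ¬(□p ∨ p) is T. ✓
b: p is F, ¬(□p ∨ p) is T. ✓
c: p is T, ¬(□p ∨ p) is F. ✗
d: p is T, ¬(□p ∨ p) is F. ✗

{a, b}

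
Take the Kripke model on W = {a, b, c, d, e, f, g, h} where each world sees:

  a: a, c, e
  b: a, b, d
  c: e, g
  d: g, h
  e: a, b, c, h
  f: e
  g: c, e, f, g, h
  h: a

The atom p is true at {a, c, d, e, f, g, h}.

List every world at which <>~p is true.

{b, e}

a: successors {a, c, e}; ~p there: a:F, c:F, e:F. ✗
b: successors {a, b, d}; ~p there: a:F, b:T, d:F. ✓
c: successors {e, g}; ~p there: e:F, g:F. ✗
d: successors {g, h}; ~p there: g:F, h:F. ✗
e: successors {a, b, c, h}; ~p there: a:F, b:T, c:F, h:F. ✓
f: successors {e}; ~p there: e:F. ✗
g: successors {c, e, f, g, h}; ~p there: c:F, e:F, f:F, g:F, h:F. ✗
h: successors {a}; ~p there: a:F. ✗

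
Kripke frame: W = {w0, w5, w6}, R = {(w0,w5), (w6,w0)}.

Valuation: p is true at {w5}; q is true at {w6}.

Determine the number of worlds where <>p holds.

w0: successors {w5}; p there: w5:T. ✓
w5: no successors, so <>p fails. ✗
w6: successors {w0}; p there: w0:F. ✗
Satisfying worlds: {w0}.

1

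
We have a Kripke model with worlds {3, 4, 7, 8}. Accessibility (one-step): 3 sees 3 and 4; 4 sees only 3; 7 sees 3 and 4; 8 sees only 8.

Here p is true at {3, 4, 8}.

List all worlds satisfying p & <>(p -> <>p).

{3, 4, 8}

3: p is T, <>(p -> <>p) is T. ✓
4: p is T, <>(p -> <>p) is T. ✓
7: p is F, <>(p -> <>p) is T. ✗
8: p is T, <>(p -> <>p) is T. ✓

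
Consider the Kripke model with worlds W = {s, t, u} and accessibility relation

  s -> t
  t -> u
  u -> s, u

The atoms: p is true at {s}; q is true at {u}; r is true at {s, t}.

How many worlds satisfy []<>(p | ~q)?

s: successors {t}; <>(p | ~q) there: t:F. ✗
t: successors {u}; <>(p | ~q) there: u:T. ✓
u: successors {s, u}; <>(p | ~q) there: s:T, u:T. ✓
Satisfying worlds: {t, u}.

2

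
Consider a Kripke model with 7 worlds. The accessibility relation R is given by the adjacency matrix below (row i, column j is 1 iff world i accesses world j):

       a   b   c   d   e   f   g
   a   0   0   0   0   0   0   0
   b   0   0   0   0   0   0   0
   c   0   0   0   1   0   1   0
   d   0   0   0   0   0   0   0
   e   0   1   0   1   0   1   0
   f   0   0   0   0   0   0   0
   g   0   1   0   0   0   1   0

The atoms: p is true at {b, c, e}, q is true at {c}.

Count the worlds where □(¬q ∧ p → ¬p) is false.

a: no successors, so □(¬q ∧ p → ¬p) holds vacuously. ✓
b: no successors, so □(¬q ∧ p → ¬p) holds vacuously. ✓
c: successors {d, f}; ¬q ∧ p → ¬p there: d:T, f:T. ✓
d: no successors, so □(¬q ∧ p → ¬p) holds vacuously. ✓
e: successors {b, d, f}; ¬q ∧ p → ¬p there: b:F, d:T, f:T. ✗
f: no successors, so □(¬q ∧ p → ¬p) holds vacuously. ✓
g: successors {b, f}; ¬q ∧ p → ¬p there: b:F, f:T. ✗
Satisfying worlds: {a, b, c, d, f}.
So □(¬q ∧ p → ¬p) fails at the other 2 worlds.

2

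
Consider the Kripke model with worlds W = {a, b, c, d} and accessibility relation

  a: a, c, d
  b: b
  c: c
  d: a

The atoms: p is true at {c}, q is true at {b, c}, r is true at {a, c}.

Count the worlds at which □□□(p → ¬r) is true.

1

a: successors {a, c, d}; □□(p → ¬r) there: a:F, c:F, d:F. ✗
b: successors {b}; □□(p → ¬r) there: b:T. ✓
c: successors {c}; □□(p → ¬r) there: c:F. ✗
d: successors {a}; □□(p → ¬r) there: a:F. ✗
Satisfying worlds: {b}.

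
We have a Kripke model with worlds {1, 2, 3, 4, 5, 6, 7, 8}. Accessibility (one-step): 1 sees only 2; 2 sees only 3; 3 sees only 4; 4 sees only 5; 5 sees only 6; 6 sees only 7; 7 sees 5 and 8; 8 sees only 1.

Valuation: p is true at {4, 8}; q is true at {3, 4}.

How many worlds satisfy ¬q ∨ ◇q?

1: ¬q is T, ◇q is F. ✓
2: ¬q is T, ◇q is T. ✓
3: ¬q is F, ◇q is T. ✓
4: ¬q is F, ◇q is F. ✗
5: ¬q is T, ◇q is F. ✓
6: ¬q is T, ◇q is F. ✓
7: ¬q is T, ◇q is F. ✓
8: ¬q is T, ◇q is F. ✓
Satisfying worlds: {1, 2, 3, 5, 6, 7, 8}.

7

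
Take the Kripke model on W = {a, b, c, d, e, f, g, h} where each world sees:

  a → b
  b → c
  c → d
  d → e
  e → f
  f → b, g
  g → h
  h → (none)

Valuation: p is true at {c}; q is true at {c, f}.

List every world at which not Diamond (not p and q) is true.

a: Diamond (not p and q) is F. ✓
b: Diamond (not p and q) is F. ✓
c: Diamond (not p and q) is F. ✓
d: Diamond (not p and q) is F. ✓
e: Diamond (not p and q) is T. ✗
f: Diamond (not p and q) is F. ✓
g: Diamond (not p and q) is F. ✓
h: Diamond (not p and q) is F. ✓

{a, b, c, d, f, g, h}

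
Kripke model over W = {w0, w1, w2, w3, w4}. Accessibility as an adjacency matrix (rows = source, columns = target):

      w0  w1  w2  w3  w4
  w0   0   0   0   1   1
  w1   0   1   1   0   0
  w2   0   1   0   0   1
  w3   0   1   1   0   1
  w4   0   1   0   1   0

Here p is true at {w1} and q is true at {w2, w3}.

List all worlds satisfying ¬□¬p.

{w1, w2, w3, w4}

w0: □¬p is T. ✗
w1: □¬p is F. ✓
w2: □¬p is F. ✓
w3: □¬p is F. ✓
w4: □¬p is F. ✓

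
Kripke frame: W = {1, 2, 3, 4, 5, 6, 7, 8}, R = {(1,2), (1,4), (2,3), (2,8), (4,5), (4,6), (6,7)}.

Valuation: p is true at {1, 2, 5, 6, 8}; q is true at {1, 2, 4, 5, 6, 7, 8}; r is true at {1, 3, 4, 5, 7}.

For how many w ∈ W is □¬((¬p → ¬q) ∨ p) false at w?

1: successors {2, 4}; ¬((¬p → ¬q) ∨ p) there: 2:F, 4:T. ✗
2: successors {3, 8}; ¬((¬p → ¬q) ∨ p) there: 3:F, 8:F. ✗
3: no successors, so □¬((¬p → ¬q) ∨ p) holds vacuously. ✓
4: successors {5, 6}; ¬((¬p → ¬q) ∨ p) there: 5:F, 6:F. ✗
5: no successors, so □¬((¬p → ¬q) ∨ p) holds vacuously. ✓
6: successors {7}; ¬((¬p → ¬q) ∨ p) there: 7:T. ✓
7: no successors, so □¬((¬p → ¬q) ∨ p) holds vacuously. ✓
8: no successors, so □¬((¬p → ¬q) ∨ p) holds vacuously. ✓
Satisfying worlds: {3, 5, 6, 7, 8}.
So □¬((¬p → ¬q) ∨ p) fails at the other 3 worlds.

3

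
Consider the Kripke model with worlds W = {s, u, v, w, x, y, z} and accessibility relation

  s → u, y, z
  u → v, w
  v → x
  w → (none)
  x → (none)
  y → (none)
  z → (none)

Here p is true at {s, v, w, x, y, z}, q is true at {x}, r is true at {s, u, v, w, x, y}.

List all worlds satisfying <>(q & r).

{v}

s: successors {u, y, z}; q & r there: u:F, y:F, z:F. ✗
u: successors {v, w}; q & r there: v:F, w:F. ✗
v: successors {x}; q & r there: x:T. ✓
w: no successors, so <>(q & r) fails. ✗
x: no successors, so <>(q & r) fails. ✗
y: no successors, so <>(q & r) fails. ✗
z: no successors, so <>(q & r) fails. ✗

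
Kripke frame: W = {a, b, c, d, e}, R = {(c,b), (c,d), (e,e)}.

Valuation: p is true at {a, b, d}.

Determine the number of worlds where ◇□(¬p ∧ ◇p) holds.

1

a: no successors, so ◇□(¬p ∧ ◇p) fails. ✗
b: no successors, so ◇□(¬p ∧ ◇p) fails. ✗
c: successors {b, d}; □(¬p ∧ ◇p) there: b:T, d:T. ✓
d: no successors, so ◇□(¬p ∧ ◇p) fails. ✗
e: successors {e}; □(¬p ∧ ◇p) there: e:F. ✗
Satisfying worlds: {c}.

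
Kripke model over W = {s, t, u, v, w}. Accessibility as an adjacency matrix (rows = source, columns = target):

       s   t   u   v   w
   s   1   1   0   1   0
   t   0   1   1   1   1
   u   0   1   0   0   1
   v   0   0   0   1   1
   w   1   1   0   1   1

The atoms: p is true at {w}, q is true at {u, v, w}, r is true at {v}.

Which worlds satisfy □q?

{v}

s: successors {s, t, v}; q there: s:F, t:F, v:T. ✗
t: successors {t, u, v, w}; q there: t:F, u:T, v:T, w:T. ✗
u: successors {t, w}; q there: t:F, w:T. ✗
v: successors {v, w}; q there: v:T, w:T. ✓
w: successors {s, t, v, w}; q there: s:F, t:F, v:T, w:T. ✗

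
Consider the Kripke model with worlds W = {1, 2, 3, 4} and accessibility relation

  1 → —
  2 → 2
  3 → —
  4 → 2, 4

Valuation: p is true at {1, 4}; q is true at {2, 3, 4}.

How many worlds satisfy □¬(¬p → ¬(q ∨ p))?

3

1: no successors, so □¬(¬p → ¬(q ∨ p)) holds vacuously. ✓
2: successors {2}; ¬(¬p → ¬(q ∨ p)) there: 2:T. ✓
3: no successors, so □¬(¬p → ¬(q ∨ p)) holds vacuously. ✓
4: successors {2, 4}; ¬(¬p → ¬(q ∨ p)) there: 2:T, 4:F. ✗
Satisfying worlds: {1, 2, 3}.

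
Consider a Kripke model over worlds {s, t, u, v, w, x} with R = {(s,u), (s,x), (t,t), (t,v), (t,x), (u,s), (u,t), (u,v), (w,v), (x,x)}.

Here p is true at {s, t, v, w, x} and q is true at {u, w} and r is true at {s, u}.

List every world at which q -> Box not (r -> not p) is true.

{s, t, v, x}

s: q is F, Box not (r -> not p) is F. ✓
t: q is F, Box not (r -> not p) is F. ✓
u: q is T, Box not (r -> not p) is F. ✗
v: q is F, Box not (r -> not p) is T. ✓
w: q is T, Box not (r -> not p) is F. ✗
x: q is F, Box not (r -> not p) is F. ✓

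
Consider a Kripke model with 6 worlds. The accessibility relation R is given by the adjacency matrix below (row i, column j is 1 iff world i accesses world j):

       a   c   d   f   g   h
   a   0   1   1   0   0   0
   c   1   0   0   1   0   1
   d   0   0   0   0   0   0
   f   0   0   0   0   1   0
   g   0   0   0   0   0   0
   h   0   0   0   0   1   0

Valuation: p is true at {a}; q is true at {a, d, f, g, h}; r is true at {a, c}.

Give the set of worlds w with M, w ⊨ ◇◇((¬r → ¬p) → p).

a: successors {c, d}; ◇((¬r → ¬p) → p) there: c:T, d:F. ✓
c: successors {a, f, h}; ◇((¬r → ¬p) → p) there: a:F, f:F, h:F. ✗
d: no successors, so ◇◇((¬r → ¬p) → p) fails. ✗
f: successors {g}; ◇((¬r → ¬p) → p) there: g:F. ✗
g: no successors, so ◇◇((¬r → ¬p) → p) fails. ✗
h: successors {g}; ◇((¬r → ¬p) → p) there: g:F. ✗

{a}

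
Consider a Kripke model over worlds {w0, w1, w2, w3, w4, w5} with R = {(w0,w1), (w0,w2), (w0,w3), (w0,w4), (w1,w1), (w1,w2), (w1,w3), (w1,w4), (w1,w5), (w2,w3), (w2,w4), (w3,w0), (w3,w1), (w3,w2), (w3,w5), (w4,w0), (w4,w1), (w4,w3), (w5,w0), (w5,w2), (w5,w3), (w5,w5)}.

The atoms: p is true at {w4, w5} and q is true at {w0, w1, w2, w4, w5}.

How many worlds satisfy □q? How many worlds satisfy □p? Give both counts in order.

1 and 0

For □q:
w0: successors {w1, w2, w3, w4}; q there: w1:T, w2:T, w3:F, w4:T. ✗
w1: successors {w1, w2, w3, w4, w5}; q there: w1:T, w2:T, w3:F, w4:T, w5:T. ✗
w2: successors {w3, w4}; q there: w3:F, w4:T. ✗
w3: successors {w0, w1, w2, w5}; q there: w0:T, w1:T, w2:T, w5:T. ✓
w4: successors {w0, w1, w3}; q there: w0:T, w1:T, w3:F. ✗
w5: successors {w0, w2, w3, w5}; q there: w0:T, w2:T, w3:F, w5:T. ✗
— 1 world.
For □p:
w0: successors {w1, w2, w3, w4}; p there: w1:F, w2:F, w3:F, w4:T. ✗
w1: successors {w1, w2, w3, w4, w5}; p there: w1:F, w2:F, w3:F, w4:T, w5:T. ✗
w2: successors {w3, w4}; p there: w3:F, w4:T. ✗
w3: successors {w0, w1, w2, w5}; p there: w0:F, w1:F, w2:F, w5:T. ✗
w4: successors {w0, w1, w3}; p there: w0:F, w1:F, w3:F. ✗
w5: successors {w0, w2, w3, w5}; p there: w0:F, w2:F, w3:F, w5:T. ✗
— 0 worlds.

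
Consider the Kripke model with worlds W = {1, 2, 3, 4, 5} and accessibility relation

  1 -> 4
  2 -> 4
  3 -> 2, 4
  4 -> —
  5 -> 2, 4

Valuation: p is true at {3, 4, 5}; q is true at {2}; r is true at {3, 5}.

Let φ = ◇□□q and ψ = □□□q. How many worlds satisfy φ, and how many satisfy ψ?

For ◇□□q:
1: successors {4}; □□q there: 4:T. ✓
2: successors {4}; □□q there: 4:T. ✓
3: successors {2, 4}; □□q there: 2:T, 4:T. ✓
4: no successors, so ◇□□q fails. ✗
5: successors {2, 4}; □□q there: 2:T, 4:T. ✓
— 4 worlds.
For □□□q:
1: successors {4}; □□q there: 4:T. ✓
2: successors {4}; □□q there: 4:T. ✓
3: successors {2, 4}; □□q there: 2:T, 4:T. ✓
4: no successors, so □□□q holds vacuously. ✓
5: successors {2, 4}; □□q there: 2:T, 4:T. ✓
— 5 worlds.

4 and 5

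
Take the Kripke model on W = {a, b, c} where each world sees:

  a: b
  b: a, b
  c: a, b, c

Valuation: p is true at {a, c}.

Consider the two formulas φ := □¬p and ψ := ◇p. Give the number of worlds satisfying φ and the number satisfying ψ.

For □¬p:
a: successors {b}; ¬p there: b:T. ✓
b: successors {a, b}; ¬p there: a:F, b:T. ✗
c: successors {a, b, c}; ¬p there: a:F, b:T, c:F. ✗
— 1 world.
For ◇p:
a: successors {b}; p there: b:F. ✗
b: successors {a, b}; p there: a:T, b:F. ✓
c: successors {a, b, c}; p there: a:T, b:F, c:T. ✓
— 2 worlds.

1 and 2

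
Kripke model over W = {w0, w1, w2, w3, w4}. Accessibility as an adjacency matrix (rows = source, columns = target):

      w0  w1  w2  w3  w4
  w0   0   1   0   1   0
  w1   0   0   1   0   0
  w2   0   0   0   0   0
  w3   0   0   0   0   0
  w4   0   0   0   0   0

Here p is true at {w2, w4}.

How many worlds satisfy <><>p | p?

w0: <><>p is T, p is F. ✓
w1: <><>p is F, p is F. ✗
w2: <><>p is F, p is T. ✓
w3: <><>p is F, p is F. ✗
w4: <><>p is F, p is T. ✓
Satisfying worlds: {w0, w2, w4}.

3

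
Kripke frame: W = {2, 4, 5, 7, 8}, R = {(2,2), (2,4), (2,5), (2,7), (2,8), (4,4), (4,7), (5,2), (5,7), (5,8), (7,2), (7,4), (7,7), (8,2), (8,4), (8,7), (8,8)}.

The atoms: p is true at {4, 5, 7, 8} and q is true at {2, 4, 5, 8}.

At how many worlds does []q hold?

0

2: successors {2, 4, 5, 7, 8}; q there: 2:T, 4:T, 5:T, 7:F, 8:T. ✗
4: successors {4, 7}; q there: 4:T, 7:F. ✗
5: successors {2, 7, 8}; q there: 2:T, 7:F, 8:T. ✗
7: successors {2, 4, 7}; q there: 2:T, 4:T, 7:F. ✗
8: successors {2, 4, 7, 8}; q there: 2:T, 4:T, 7:F, 8:T. ✗
Satisfying worlds: ∅.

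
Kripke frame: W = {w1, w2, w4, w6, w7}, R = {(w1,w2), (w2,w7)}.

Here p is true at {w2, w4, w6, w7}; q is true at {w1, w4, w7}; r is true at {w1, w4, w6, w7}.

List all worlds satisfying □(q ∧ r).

w1: successors {w2}; q ∧ r there: w2:F. ✗
w2: successors {w7}; q ∧ r there: w7:T. ✓
w4: no successors, so □(q ∧ r) holds vacuously. ✓
w6: no successors, so □(q ∧ r) holds vacuously. ✓
w7: no successors, so □(q ∧ r) holds vacuously. ✓

{w2, w4, w6, w7}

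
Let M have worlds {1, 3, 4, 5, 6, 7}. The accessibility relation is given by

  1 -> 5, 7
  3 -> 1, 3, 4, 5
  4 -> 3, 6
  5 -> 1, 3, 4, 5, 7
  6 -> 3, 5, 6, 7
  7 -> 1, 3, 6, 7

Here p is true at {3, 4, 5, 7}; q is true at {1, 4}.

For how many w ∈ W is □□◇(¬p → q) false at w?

1: successors {5, 7}; □◇(¬p → q) there: 5:T, 7:T. ✓
3: successors {1, 3, 4, 5}; □◇(¬p → q) there: 1:T, 3:T, 4:T, 5:T. ✓
4: successors {3, 6}; □◇(¬p → q) there: 3:T, 6:T. ✓
5: successors {1, 3, 4, 5, 7}; □◇(¬p → q) there: 1:T, 3:T, 4:T, 5:T, 7:T. ✓
6: successors {3, 5, 6, 7}; □◇(¬p → q) there: 3:T, 5:T, 6:T, 7:T. ✓
7: successors {1, 3, 6, 7}; □◇(¬p → q) there: 1:T, 3:T, 6:T, 7:T. ✓
Satisfying worlds: {1, 3, 4, 5, 6, 7}.
So □□◇(¬p → q) fails at the other 0 worlds.

0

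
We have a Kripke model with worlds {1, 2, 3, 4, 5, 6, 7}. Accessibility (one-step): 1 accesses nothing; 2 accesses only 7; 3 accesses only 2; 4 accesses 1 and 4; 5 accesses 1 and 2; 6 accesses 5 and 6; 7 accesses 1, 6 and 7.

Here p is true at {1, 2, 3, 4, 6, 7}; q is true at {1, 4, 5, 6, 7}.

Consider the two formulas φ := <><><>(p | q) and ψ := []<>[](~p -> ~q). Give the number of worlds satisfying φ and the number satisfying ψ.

For <><><>(p | q):
1: no successors, so <><><>(p | q) fails. ✗
2: successors {7}; <><>(p | q) there: 7:T. ✓
3: successors {2}; <><>(p | q) there: 2:T. ✓
4: successors {1, 4}; <><>(p | q) there: 1:F, 4:T. ✓
5: successors {1, 2}; <><>(p | q) there: 1:F, 2:T. ✓
6: successors {5, 6}; <><>(p | q) there: 5:T, 6:T. ✓
7: successors {1, 6, 7}; <><>(p | q) there: 1:F, 6:T, 7:T. ✓
— 6 worlds.
For []<>[](~p -> ~q):
1: no successors, so []<>[](~p -> ~q) holds vacuously. ✓
2: successors {7}; <>[](~p -> ~q) there: 7:T. ✓
3: successors {2}; <>[](~p -> ~q) there: 2:T. ✓
4: successors {1, 4}; <>[](~p -> ~q) there: 1:F, 4:T. ✗
5: successors {1, 2}; <>[](~p -> ~q) there: 1:F, 2:T. ✗
6: successors {5, 6}; <>[](~p -> ~q) there: 5:T, 6:T. ✓
7: successors {1, 6, 7}; <>[](~p -> ~q) there: 1:F, 6:T, 7:T. ✗
— 4 worlds.

6 and 4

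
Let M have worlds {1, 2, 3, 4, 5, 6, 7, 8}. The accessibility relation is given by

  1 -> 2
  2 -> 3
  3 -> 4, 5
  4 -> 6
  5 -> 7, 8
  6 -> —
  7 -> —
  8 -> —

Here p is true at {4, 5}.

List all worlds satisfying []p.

{3, 6, 7, 8}

1: successors {2}; p there: 2:F. ✗
2: successors {3}; p there: 3:F. ✗
3: successors {4, 5}; p there: 4:T, 5:T. ✓
4: successors {6}; p there: 6:F. ✗
5: successors {7, 8}; p there: 7:F, 8:F. ✗
6: no successors, so []p holds vacuously. ✓
7: no successors, so []p holds vacuously. ✓
8: no successors, so []p holds vacuously. ✓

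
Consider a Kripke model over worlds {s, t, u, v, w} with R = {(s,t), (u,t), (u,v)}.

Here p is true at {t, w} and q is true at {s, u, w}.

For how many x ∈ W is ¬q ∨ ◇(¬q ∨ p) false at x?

1

s: ¬q is F, ◇(¬q ∨ p) is T. ✓
t: ¬q is T, ◇(¬q ∨ p) is F. ✓
u: ¬q is F, ◇(¬q ∨ p) is T. ✓
v: ¬q is T, ◇(¬q ∨ p) is F. ✓
w: ¬q is F, ◇(¬q ∨ p) is F. ✗
Satisfying worlds: {s, t, u, v}.
So ¬q ∨ ◇(¬q ∨ p) fails at the other 1 world.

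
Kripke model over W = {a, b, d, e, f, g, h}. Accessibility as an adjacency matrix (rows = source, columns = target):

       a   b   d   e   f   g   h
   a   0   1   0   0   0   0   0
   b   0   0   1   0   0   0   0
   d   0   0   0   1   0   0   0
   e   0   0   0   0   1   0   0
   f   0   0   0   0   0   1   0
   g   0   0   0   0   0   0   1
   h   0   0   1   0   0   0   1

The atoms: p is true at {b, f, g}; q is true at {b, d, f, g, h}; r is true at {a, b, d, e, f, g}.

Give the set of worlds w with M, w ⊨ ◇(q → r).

a: successors {b}; q → r there: b:T. ✓
b: successors {d}; q → r there: d:T. ✓
d: successors {e}; q → r there: e:T. ✓
e: successors {f}; q → r there: f:T. ✓
f: successors {g}; q → r there: g:T. ✓
g: successors {h}; q → r there: h:F. ✗
h: successors {d, h}; q → r there: d:T, h:F. ✓

{a, b, d, e, f, h}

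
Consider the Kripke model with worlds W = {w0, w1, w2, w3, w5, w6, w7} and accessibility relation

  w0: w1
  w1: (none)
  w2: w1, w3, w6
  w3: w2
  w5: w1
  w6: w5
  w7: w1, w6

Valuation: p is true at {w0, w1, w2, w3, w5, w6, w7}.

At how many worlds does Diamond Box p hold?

w0: successors {w1}; Box p there: w1:T. ✓
w1: no successors, so Diamond Box p fails. ✗
w2: successors {w1, w3, w6}; Box p there: w1:T, w3:T, w6:T. ✓
w3: successors {w2}; Box p there: w2:T. ✓
w5: successors {w1}; Box p there: w1:T. ✓
w6: successors {w5}; Box p there: w5:T. ✓
w7: successors {w1, w6}; Box p there: w1:T, w6:T. ✓
Satisfying worlds: {w0, w2, w3, w5, w6, w7}.

6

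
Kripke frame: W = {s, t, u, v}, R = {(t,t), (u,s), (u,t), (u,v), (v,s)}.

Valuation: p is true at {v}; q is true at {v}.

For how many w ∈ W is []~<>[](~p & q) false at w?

s: no successors, so []~<>[](~p & q) holds vacuously. ✓
t: successors {t}; ~<>[](~p & q) there: t:T. ✓
u: successors {s, t, v}; ~<>[](~p & q) there: s:T, t:T, v:F. ✗
v: successors {s}; ~<>[](~p & q) there: s:T. ✓
Satisfying worlds: {s, t, v}.
So []~<>[](~p & q) fails at the other 1 world.

1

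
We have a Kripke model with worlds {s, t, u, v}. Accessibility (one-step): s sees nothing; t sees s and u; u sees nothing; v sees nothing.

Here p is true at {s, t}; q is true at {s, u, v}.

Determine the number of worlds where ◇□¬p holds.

1

s: no successors, so ◇□¬p fails. ✗
t: successors {s, u}; □¬p there: s:T, u:T. ✓
u: no successors, so ◇□¬p fails. ✗
v: no successors, so ◇□¬p fails. ✗
Satisfying worlds: {t}.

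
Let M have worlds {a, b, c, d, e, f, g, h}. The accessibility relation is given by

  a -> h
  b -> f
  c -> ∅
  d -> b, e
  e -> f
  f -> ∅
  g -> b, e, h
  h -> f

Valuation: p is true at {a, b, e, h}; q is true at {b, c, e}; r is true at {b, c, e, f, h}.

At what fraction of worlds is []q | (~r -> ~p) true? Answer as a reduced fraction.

7/8

a: []q is F, ~r -> ~p is F. ✗
b: []q is F, ~r -> ~p is T. ✓
c: []q is T, ~r -> ~p is T. ✓
d: []q is T, ~r -> ~p is T. ✓
e: []q is F, ~r -> ~p is T. ✓
f: []q is T, ~r -> ~p is T. ✓
g: []q is F, ~r -> ~p is T. ✓
h: []q is F, ~r -> ~p is T. ✓
That's 7 of 8 worlds, so 7/8.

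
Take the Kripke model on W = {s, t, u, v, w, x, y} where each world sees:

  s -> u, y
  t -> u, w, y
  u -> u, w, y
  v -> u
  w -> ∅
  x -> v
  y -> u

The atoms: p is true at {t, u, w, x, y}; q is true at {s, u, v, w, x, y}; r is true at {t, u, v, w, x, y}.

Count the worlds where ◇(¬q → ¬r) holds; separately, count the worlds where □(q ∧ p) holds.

For ◇(¬q → ¬r):
s: successors {u, y}; ¬q → ¬r there: u:T, y:T. ✓
t: successors {u, w, y}; ¬q → ¬r there: u:T, w:T, y:T. ✓
u: successors {u, w, y}; ¬q → ¬r there: u:T, w:T, y:T. ✓
v: successors {u}; ¬q → ¬r there: u:T. ✓
w: no successors, so ◇(¬q → ¬r) fails. ✗
x: successors {v}; ¬q → ¬r there: v:T. ✓
y: successors {u}; ¬q → ¬r there: u:T. ✓
— 6 worlds.
For □(q ∧ p):
s: successors {u, y}; q ∧ p there: u:T, y:T. ✓
t: successors {u, w, y}; q ∧ p there: u:T, w:T, y:T. ✓
u: successors {u, w, y}; q ∧ p there: u:T, w:T, y:T. ✓
v: successors {u}; q ∧ p there: u:T. ✓
w: no successors, so □(q ∧ p) holds vacuously. ✓
x: successors {v}; q ∧ p there: v:F. ✗
y: successors {u}; q ∧ p there: u:T. ✓
— 6 worlds.

6 and 6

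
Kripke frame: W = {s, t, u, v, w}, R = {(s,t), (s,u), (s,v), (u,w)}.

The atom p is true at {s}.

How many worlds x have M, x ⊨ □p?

3

s: successors {t, u, v}; p there: t:F, u:F, v:F. ✗
t: no successors, so □p holds vacuously. ✓
u: successors {w}; p there: w:F. ✗
v: no successors, so □p holds vacuously. ✓
w: no successors, so □p holds vacuously. ✓
Satisfying worlds: {t, v, w}.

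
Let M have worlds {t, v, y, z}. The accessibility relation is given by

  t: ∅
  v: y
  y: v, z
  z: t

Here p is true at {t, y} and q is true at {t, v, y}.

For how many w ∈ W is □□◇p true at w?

3

t: no successors, so □□◇p holds vacuously. ✓
v: successors {y}; □◇p there: y:T. ✓
y: successors {v, z}; □◇p there: v:F, z:F. ✗
z: successors {t}; □◇p there: t:T. ✓
Satisfying worlds: {t, v, z}.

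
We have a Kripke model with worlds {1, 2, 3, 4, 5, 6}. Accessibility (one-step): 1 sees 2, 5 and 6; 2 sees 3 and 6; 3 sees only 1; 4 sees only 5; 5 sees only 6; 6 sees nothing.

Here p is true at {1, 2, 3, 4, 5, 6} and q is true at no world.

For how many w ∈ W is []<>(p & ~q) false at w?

3

1: successors {2, 5, 6}; <>(p & ~q) there: 2:T, 5:T, 6:F. ✗
2: successors {3, 6}; <>(p & ~q) there: 3:T, 6:F. ✗
3: successors {1}; <>(p & ~q) there: 1:T. ✓
4: successors {5}; <>(p & ~q) there: 5:T. ✓
5: successors {6}; <>(p & ~q) there: 6:F. ✗
6: no successors, so []<>(p & ~q) holds vacuously. ✓
Satisfying worlds: {3, 4, 6}.
So []<>(p & ~q) fails at the other 3 worlds.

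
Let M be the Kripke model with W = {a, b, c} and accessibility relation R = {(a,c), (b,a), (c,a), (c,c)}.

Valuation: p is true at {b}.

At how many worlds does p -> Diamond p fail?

a: p is F, Diamond p is F. ✓
b: p is T, Diamond p is F. ✗
c: p is F, Diamond p is F. ✓
Satisfying worlds: {a, c}.
So p -> Diamond p fails at the other 1 world.

1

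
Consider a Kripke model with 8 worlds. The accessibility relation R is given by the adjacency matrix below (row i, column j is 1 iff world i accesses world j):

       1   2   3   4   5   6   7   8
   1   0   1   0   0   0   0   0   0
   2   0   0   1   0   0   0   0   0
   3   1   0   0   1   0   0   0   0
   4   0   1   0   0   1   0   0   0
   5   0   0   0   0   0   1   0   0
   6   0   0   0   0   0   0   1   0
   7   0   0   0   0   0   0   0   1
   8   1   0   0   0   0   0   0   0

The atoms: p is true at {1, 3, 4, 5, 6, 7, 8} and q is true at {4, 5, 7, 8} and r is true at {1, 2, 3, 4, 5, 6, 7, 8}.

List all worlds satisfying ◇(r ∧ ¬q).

{1, 2, 3, 4, 5, 8}

1: successors {2}; r ∧ ¬q there: 2:T. ✓
2: successors {3}; r ∧ ¬q there: 3:T. ✓
3: successors {1, 4}; r ∧ ¬q there: 1:T, 4:F. ✓
4: successors {2, 5}; r ∧ ¬q there: 2:T, 5:F. ✓
5: successors {6}; r ∧ ¬q there: 6:T. ✓
6: successors {7}; r ∧ ¬q there: 7:F. ✗
7: successors {8}; r ∧ ¬q there: 8:F. ✗
8: successors {1}; r ∧ ¬q there: 1:T. ✓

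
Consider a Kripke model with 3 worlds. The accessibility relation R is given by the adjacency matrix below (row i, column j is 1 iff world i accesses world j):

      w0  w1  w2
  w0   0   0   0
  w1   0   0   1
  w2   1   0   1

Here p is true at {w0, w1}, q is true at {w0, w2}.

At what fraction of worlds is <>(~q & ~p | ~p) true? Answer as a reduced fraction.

2/3

w0: no successors, so <>(~q & ~p | ~p) fails. ✗
w1: successors {w2}; ~q & ~p | ~p there: w2:T. ✓
w2: successors {w0, w2}; ~q & ~p | ~p there: w0:F, w2:T. ✓
That's 2 of 3 worlds, so 2/3.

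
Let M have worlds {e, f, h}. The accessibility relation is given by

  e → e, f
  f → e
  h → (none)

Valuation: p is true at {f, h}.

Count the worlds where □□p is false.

e: successors {e, f}; □p there: e:F, f:F. ✗
f: successors {e}; □p there: e:F. ✗
h: no successors, so □□p holds vacuously. ✓
Satisfying worlds: {h}.
So □□p fails at the other 2 worlds.

2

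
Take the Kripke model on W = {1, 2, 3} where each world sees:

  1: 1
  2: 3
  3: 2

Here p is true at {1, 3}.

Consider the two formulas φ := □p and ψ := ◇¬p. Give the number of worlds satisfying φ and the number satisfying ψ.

2 and 1

For □p:
1: successors {1}; p there: 1:T. ✓
2: successors {3}; p there: 3:T. ✓
3: successors {2}; p there: 2:F. ✗
— 2 worlds.
For ◇¬p:
1: successors {1}; ¬p there: 1:F. ✗
2: successors {3}; ¬p there: 3:F. ✗
3: successors {2}; ¬p there: 2:T. ✓
— 1 world.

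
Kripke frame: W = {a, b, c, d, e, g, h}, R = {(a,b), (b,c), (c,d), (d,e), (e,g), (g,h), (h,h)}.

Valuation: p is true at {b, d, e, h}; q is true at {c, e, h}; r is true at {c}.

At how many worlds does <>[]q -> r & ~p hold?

a: <>[]q is T, r & ~p is F. ✗
b: <>[]q is F, r & ~p is F. ✓
c: <>[]q is T, r & ~p is T. ✓
d: <>[]q is F, r & ~p is F. ✓
e: <>[]q is T, r & ~p is F. ✗
g: <>[]q is T, r & ~p is F. ✗
h: <>[]q is T, r & ~p is F. ✗
Satisfying worlds: {b, c, d}.

3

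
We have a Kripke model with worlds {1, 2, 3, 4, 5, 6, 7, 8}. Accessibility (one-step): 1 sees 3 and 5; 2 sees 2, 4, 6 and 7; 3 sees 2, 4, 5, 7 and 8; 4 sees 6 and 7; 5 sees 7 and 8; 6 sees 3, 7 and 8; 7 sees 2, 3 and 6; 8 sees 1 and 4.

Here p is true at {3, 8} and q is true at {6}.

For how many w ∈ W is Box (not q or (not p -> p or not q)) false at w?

3

1: successors {3, 5}; not q or (not p -> p or not q) there: 3:T, 5:T. ✓
2: successors {2, 4, 6, 7}; not q or (not p -> p or not q) there: 2:T, 4:T, 6:F, 7:T. ✗
3: successors {2, 4, 5, 7, 8}; not q or (not p -> p or not q) there: 2:T, 4:T, 5:T, 7:T, 8:T. ✓
4: successors {6, 7}; not q or (not p -> p or not q) there: 6:F, 7:T. ✗
5: successors {7, 8}; not q or (not p -> p or not q) there: 7:T, 8:T. ✓
6: successors {3, 7, 8}; not q or (not p -> p or not q) there: 3:T, 7:T, 8:T. ✓
7: successors {2, 3, 6}; not q or (not p -> p or not q) there: 2:T, 3:T, 6:F. ✗
8: successors {1, 4}; not q or (not p -> p or not q) there: 1:T, 4:T. ✓
Satisfying worlds: {1, 3, 5, 6, 8}.
So Box (not q or (not p -> p or not q)) fails at the other 3 worlds.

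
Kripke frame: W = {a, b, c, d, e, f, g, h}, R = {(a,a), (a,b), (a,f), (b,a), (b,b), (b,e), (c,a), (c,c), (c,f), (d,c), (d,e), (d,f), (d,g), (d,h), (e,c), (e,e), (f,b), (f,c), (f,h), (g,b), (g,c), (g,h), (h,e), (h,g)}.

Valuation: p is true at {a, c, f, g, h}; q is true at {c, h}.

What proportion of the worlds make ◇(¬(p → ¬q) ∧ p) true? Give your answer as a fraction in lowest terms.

a: successors {a, b, f}; ¬(p → ¬q) ∧ p there: a:F, b:F, f:F. ✗
b: successors {a, b, e}; ¬(p → ¬q) ∧ p there: a:F, b:F, e:F. ✗
c: successors {a, c, f}; ¬(p → ¬q) ∧ p there: a:F, c:T, f:F. ✓
d: successors {c, e, f, g, h}; ¬(p → ¬q) ∧ p there: c:T, e:F, f:F, g:F, h:T. ✓
e: successors {c, e}; ¬(p → ¬q) ∧ p there: c:T, e:F. ✓
f: successors {b, c, h}; ¬(p → ¬q) ∧ p there: b:F, c:T, h:T. ✓
g: successors {b, c, h}; ¬(p → ¬q) ∧ p there: b:F, c:T, h:T. ✓
h: successors {e, g}; ¬(p → ¬q) ∧ p there: e:F, g:F. ✗
That's 5 of 8 worlds, so 5/8.

5/8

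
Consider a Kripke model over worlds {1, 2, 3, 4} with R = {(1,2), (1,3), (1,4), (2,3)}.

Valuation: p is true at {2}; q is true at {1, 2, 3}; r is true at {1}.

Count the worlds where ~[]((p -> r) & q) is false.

3

1: []((p -> r) & q) is F. ✓
2: []((p -> r) & q) is T. ✗
3: []((p -> r) & q) is T. ✗
4: []((p -> r) & q) is T. ✗
Satisfying worlds: {1}.
So ~[]((p -> r) & q) fails at the other 3 worlds.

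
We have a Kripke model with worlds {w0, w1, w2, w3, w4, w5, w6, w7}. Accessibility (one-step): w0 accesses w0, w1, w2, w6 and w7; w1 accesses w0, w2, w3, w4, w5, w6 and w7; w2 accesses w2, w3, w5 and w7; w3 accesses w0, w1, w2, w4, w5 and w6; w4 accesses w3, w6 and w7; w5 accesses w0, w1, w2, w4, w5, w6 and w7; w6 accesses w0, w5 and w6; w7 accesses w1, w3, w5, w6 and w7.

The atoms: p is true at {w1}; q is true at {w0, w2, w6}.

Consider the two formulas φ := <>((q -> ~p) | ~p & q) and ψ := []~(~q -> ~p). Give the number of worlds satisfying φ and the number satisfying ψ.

8 and 0

For <>((q -> ~p) | ~p & q):
w0: successors {w0, w1, w2, w6, w7}; (q -> ~p) | ~p & q there: w0:T, w1:T, w2:T, w6:T, w7:T. ✓
w1: successors {w0, w2, w3, w4, w5, w6, w7}; (q -> ~p) | ~p & q there: w0:T, w2:T, w3:T, w4:T, w5:T, w6:T, w7:T. ✓
w2: successors {w2, w3, w5, w7}; (q -> ~p) | ~p & q there: w2:T, w3:T, w5:T, w7:T. ✓
w3: successors {w0, w1, w2, w4, w5, w6}; (q -> ~p) | ~p & q there: w0:T, w1:T, w2:T, w4:T, w5:T, w6:T. ✓
w4: successors {w3, w6, w7}; (q -> ~p) | ~p & q there: w3:T, w6:T, w7:T. ✓
w5: successors {w0, w1, w2, w4, w5, w6, w7}; (q -> ~p) | ~p & q there: w0:T, w1:T, w2:T, w4:T, w5:T, w6:T, w7:T. ✓
w6: successors {w0, w5, w6}; (q -> ~p) | ~p & q there: w0:T, w5:T, w6:T. ✓
w7: successors {w1, w3, w5, w6, w7}; (q -> ~p) | ~p & q there: w1:T, w3:T, w5:T, w6:T, w7:T. ✓
— 8 worlds.
For []~(~q -> ~p):
w0: successors {w0, w1, w2, w6, w7}; ~(~q -> ~p) there: w0:F, w1:T, w2:F, w6:F, w7:F. ✗
w1: successors {w0, w2, w3, w4, w5, w6, w7}; ~(~q -> ~p) there: w0:F, w2:F, w3:F, w4:F, w5:F, w6:F, w7:F. ✗
w2: successors {w2, w3, w5, w7}; ~(~q -> ~p) there: w2:F, w3:F, w5:F, w7:F. ✗
w3: successors {w0, w1, w2, w4, w5, w6}; ~(~q -> ~p) there: w0:F, w1:T, w2:F, w4:F, w5:F, w6:F. ✗
w4: successors {w3, w6, w7}; ~(~q -> ~p) there: w3:F, w6:F, w7:F. ✗
w5: successors {w0, w1, w2, w4, w5, w6, w7}; ~(~q -> ~p) there: w0:F, w1:T, w2:F, w4:F, w5:F, w6:F, w7:F. ✗
w6: successors {w0, w5, w6}; ~(~q -> ~p) there: w0:F, w5:F, w6:F. ✗
w7: successors {w1, w3, w5, w6, w7}; ~(~q -> ~p) there: w1:T, w3:F, w5:F, w6:F, w7:F. ✗
— 0 worlds.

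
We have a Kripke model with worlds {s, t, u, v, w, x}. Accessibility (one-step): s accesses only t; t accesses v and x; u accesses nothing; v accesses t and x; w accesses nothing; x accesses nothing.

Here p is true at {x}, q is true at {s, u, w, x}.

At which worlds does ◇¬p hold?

s: successors {t}; ¬p there: t:T. ✓
t: successors {v, x}; ¬p there: v:T, x:F. ✓
u: no successors, so ◇¬p fails. ✗
v: successors {t, x}; ¬p there: t:T, x:F. ✓
w: no successors, so ◇¬p fails. ✗
x: no successors, so ◇¬p fails. ✗

{s, t, v}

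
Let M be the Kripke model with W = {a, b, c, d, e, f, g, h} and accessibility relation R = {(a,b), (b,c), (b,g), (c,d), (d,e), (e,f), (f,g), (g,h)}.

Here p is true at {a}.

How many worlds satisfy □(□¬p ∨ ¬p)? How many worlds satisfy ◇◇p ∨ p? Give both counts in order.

For □(□¬p ∨ ¬p):
a: successors {b}; □¬p ∨ ¬p there: b:T. ✓
b: successors {c, g}; □¬p ∨ ¬p there: c:T, g:T. ✓
c: successors {d}; □¬p ∨ ¬p there: d:T. ✓
d: successors {e}; □¬p ∨ ¬p there: e:T. ✓
e: successors {f}; □¬p ∨ ¬p there: f:T. ✓
f: successors {g}; □¬p ∨ ¬p there: g:T. ✓
g: successors {h}; □¬p ∨ ¬p there: h:T. ✓
h: no successors, so □(□¬p ∨ ¬p) holds vacuously. ✓
— 8 worlds.
For ◇◇p ∨ p:
a: ◇◇p is F, p is T. ✓
b: ◇◇p is F, p is F. ✗
c: ◇◇p is F, p is F. ✗
d: ◇◇p is F, p is F. ✗
e: ◇◇p is F, p is F. ✗
f: ◇◇p is F, p is F. ✗
g: ◇◇p is F, p is F. ✗
h: ◇◇p is F, p is F. ✗
— 1 world.

8 and 1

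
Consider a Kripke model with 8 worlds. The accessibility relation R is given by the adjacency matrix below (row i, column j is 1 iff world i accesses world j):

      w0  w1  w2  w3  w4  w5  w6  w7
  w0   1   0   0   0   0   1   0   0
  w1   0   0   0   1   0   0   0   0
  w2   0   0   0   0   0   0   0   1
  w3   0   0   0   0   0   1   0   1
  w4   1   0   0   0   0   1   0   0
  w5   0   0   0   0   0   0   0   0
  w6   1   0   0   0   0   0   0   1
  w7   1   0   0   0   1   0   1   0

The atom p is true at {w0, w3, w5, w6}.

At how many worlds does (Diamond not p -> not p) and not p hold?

w0: Diamond not p -> not p is T, not p is F. ✗
w1: Diamond not p -> not p is T, not p is T. ✓
w2: Diamond not p -> not p is T, not p is T. ✓
w3: Diamond not p -> not p is F, not p is F. ✗
w4: Diamond not p -> not p is T, not p is T. ✓
w5: Diamond not p -> not p is T, not p is F. ✗
w6: Diamond not p -> not p is F, not p is F. ✗
w7: Diamond not p -> not p is T, not p is T. ✓
Satisfying worlds: {w1, w2, w4, w7}.

4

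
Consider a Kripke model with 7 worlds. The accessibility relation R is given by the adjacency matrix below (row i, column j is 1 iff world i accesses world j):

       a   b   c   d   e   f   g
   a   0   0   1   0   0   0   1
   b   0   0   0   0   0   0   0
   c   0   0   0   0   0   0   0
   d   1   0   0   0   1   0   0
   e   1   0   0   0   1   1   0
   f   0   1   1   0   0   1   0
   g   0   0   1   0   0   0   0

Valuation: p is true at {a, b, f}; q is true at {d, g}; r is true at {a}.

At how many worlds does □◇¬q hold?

a: successors {c, g}; ◇¬q there: c:F, g:T. ✗
b: no successors, so □◇¬q holds vacuously. ✓
c: no successors, so □◇¬q holds vacuously. ✓
d: successors {a, e}; ◇¬q there: a:T, e:T. ✓
e: successors {a, e, f}; ◇¬q there: a:T, e:T, f:T. ✓
f: successors {b, c, f}; ◇¬q there: b:F, c:F, f:T. ✗
g: successors {c}; ◇¬q there: c:F. ✗
Satisfying worlds: {b, c, d, e}.

4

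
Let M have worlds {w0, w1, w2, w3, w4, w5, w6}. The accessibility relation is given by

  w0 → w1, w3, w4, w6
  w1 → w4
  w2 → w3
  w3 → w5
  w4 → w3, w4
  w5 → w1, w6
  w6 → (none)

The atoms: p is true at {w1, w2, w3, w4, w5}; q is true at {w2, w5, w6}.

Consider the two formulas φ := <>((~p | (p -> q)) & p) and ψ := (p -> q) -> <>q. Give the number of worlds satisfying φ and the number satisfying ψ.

1 and 5

For <>((~p | (p -> q)) & p):
w0: successors {w1, w3, w4, w6}; (~p | (p -> q)) & p there: w1:F, w3:F, w4:F, w6:F. ✗
w1: successors {w4}; (~p | (p -> q)) & p there: w4:F. ✗
w2: successors {w3}; (~p | (p -> q)) & p there: w3:F. ✗
w3: successors {w5}; (~p | (p -> q)) & p there: w5:T. ✓
w4: successors {w3, w4}; (~p | (p -> q)) & p there: w3:F, w4:F. ✗
w5: successors {w1, w6}; (~p | (p -> q)) & p there: w1:F, w6:F. ✗
w6: no successors, so <>((~p | (p -> q)) & p) fails. ✗
— 1 world.
For (p -> q) -> <>q:
w0: p -> q is T, <>q is T. ✓
w1: p -> q is F, <>q is F. ✓
w2: p -> q is T, <>q is F. ✗
w3: p -> q is F, <>q is T. ✓
w4: p -> q is F, <>q is F. ✓
w5: p -> q is T, <>q is T. ✓
w6: p -> q is T, <>q is F. ✗
— 5 worlds.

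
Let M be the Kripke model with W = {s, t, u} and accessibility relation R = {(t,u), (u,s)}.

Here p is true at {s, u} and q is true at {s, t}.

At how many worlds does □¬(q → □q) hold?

1

s: no successors, so □¬(q → □q) holds vacuously. ✓
t: successors {u}; ¬(q → □q) there: u:F. ✗
u: successors {s}; ¬(q → □q) there: s:F. ✗
Satisfying worlds: {s}.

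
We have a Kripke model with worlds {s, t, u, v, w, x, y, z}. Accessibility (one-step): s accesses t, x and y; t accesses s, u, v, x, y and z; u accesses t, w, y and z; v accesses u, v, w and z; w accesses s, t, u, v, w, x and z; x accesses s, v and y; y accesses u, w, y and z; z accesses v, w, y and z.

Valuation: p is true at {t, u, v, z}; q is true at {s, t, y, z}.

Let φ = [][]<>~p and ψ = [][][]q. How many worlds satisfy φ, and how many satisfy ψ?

8 and 0

For [][]<>~p:
s: successors {t, x, y}; []<>~p there: t:T, x:T, y:T. ✓
t: successors {s, u, v, x, y, z}; []<>~p there: s:T, u:T, v:T, x:T, y:T, z:T. ✓
u: successors {t, w, y, z}; []<>~p there: t:T, w:T, y:T, z:T. ✓
v: successors {u, v, w, z}; []<>~p there: u:T, v:T, w:T, z:T. ✓
w: successors {s, t, u, v, w, x, z}; []<>~p there: s:T, t:T, u:T, v:T, w:T, x:T, z:T. ✓
x: successors {s, v, y}; []<>~p there: s:T, v:T, y:T. ✓
y: successors {u, w, y, z}; []<>~p there: u:T, w:T, y:T, z:T. ✓
z: successors {v, w, y, z}; []<>~p there: v:T, w:T, y:T, z:T. ✓
— 8 worlds.
For [][][]q:
s: successors {t, x, y}; [][]q there: t:F, x:F, y:F. ✗
t: successors {s, u, v, x, y, z}; [][]q there: s:F, u:F, v:F, x:F, y:F, z:F. ✗
u: successors {t, w, y, z}; [][]q there: t:F, w:F, y:F, z:F. ✗
v: successors {u, v, w, z}; [][]q there: u:F, v:F, w:F, z:F. ✗
w: successors {s, t, u, v, w, x, z}; [][]q there: s:F, t:F, u:F, v:F, w:F, x:F, z:F. ✗
x: successors {s, v, y}; [][]q there: s:F, v:F, y:F. ✗
y: successors {u, w, y, z}; [][]q there: u:F, w:F, y:F, z:F. ✗
z: successors {v, w, y, z}; [][]q there: v:F, w:F, y:F, z:F. ✗
— 0 worlds.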